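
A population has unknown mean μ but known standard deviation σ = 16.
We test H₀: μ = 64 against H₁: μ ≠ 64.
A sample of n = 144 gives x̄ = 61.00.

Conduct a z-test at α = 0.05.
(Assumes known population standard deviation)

Answer: z = -2.2501, reject H₀

Derivation:
Standard error: SE = σ/√n = 16/√144 = 1.3333
z-statistic: z = (x̄ - μ₀)/SE = (61.00 - 64)/1.3333 = -2.2501
Critical value: ±1.960
p-value = 0.0244
Decision: reject H₀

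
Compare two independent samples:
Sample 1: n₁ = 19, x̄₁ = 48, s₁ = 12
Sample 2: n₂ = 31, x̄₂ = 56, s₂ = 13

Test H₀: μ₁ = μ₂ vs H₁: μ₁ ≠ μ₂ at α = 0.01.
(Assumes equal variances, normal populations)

Answer: t = -2.1733, fail to reject H₀

Derivation:
Pooled variance: s²_p = [18×12² + 30×13²]/(48) = 159.6250
s_p = 12.6343
SE = s_p×√(1/n₁ + 1/n₂) = 12.6343×√(1/19 + 1/31) = 3.6811
t = (x̄₁ - x̄₂)/SE = (48 - 56)/3.6811 = -2.1733
df = 48, t-critical = ±2.682
Decision: fail to reject H₀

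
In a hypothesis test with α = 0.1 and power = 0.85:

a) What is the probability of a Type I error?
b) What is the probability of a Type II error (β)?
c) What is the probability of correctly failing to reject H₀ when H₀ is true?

a) Type I error probability = α = 0.1
b) Power = P(reject H₀ | H₁ true) = 1 - β = 0.85, so Type II error probability = β = 1 - Power = 0.15
c) P(fail to reject H₀ | H₀ true) = 1 - α = 0.9

Answer: a) 0.1, b) 0.15, c) 0.9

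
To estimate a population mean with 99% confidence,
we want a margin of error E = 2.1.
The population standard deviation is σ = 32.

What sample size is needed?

z_0.005 = 2.576
n = (z×σ/E)² = (2.576×32/2.1)²
n = 1540.8242
Round up: n = 1541

Answer: n = 1541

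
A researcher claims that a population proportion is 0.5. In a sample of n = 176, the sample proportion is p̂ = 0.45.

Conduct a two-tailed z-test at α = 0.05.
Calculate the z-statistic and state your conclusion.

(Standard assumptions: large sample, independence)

H₀: p = 0.5, H₁: p ≠ 0.5
Standard error: SE = √(p₀(1-p₀)/n) = √(0.5×0.5/176) = 0.037689
z-statistic: z = (p̂ - p₀)/SE = (0.45 - 0.5)/0.037689 = -1.3266
Critical value: z_0.025 = ±1.960
p-value = 0.1846
Decision: fail to reject H₀ at α = 0.05

Answer: z = -1.3266, fail to reject H₀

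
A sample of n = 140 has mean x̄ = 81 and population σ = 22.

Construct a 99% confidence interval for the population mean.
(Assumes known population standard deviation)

Confidence level: 99%, α = 0.01
z_0.005 = 2.576
SE = σ/√n = 22/√140 = 1.8593
Margin of error = 2.576 × 1.8593 = 4.7896
CI: x̄ ± margin = 81 ± 4.7896
CI: (76.2104, 85.7896)

Answer: (76.2104, 85.7896)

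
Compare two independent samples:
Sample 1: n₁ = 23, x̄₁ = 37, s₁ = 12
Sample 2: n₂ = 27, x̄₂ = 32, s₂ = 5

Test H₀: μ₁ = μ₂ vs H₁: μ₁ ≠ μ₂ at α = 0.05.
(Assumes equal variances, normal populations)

Pooled variance: s²_p = [22×12² + 26×5²]/(48) = 79.5417
s_p = 8.9186
SE = s_p×√(1/n₁ + 1/n₂) = 8.9186×√(1/23 + 1/27) = 2.5307
t = (x̄₁ - x̄₂)/SE = (37 - 32)/2.5307 = 1.9757
df = 48, t-critical = ±2.011
Decision: fail to reject H₀

Answer: t = 1.9757, fail to reject H₀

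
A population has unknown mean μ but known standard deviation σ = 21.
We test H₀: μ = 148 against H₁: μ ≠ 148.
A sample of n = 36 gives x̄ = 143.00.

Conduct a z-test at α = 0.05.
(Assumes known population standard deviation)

Standard error: SE = σ/√n = 21/√36 = 3.5000
z-statistic: z = (x̄ - μ₀)/SE = (143.00 - 148)/3.5000 = -1.4286
Critical value: ±1.960
p-value = 0.1531
Decision: fail to reject H₀

Answer: z = -1.4286, fail to reject H₀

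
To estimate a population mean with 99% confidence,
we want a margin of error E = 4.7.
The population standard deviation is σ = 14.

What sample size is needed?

Answer: n = 59

Derivation:
z_0.005 = 2.576
n = (z×σ/E)² = (2.576×14/4.7)²
n = 58.8779
Round up: n = 59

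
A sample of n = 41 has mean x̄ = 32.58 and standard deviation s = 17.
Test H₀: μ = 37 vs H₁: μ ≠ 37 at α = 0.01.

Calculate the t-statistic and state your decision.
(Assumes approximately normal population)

Answer: t = -1.6648, fail to reject H₀

Derivation:
df = n - 1 = 40
SE = s/√n = 17/√41 = 2.6550
t = (x̄ - μ₀)/SE = (32.58 - 37)/2.6550 = -1.6648
Critical value: t_{0.005,40} = ±2.704
p-value ≈ 0.1038
Decision: fail to reject H₀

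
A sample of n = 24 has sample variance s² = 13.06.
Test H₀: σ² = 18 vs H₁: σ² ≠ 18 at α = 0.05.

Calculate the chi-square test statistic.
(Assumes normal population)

Answer: χ² = 16.6878, fail to reject H₀

Derivation:
df = n - 1 = 23
χ² = (n-1)s²/σ₀² = 23×13.06/18 = 16.6878
Critical values: χ²_{0.975,23} = 11.689, χ²_{0.025,23} = 38.076
Rejection region: χ² < 11.689 or χ² > 38.076
Decision: fail to reject H₀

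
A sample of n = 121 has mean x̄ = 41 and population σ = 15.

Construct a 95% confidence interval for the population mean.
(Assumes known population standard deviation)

Answer: (38.3273, 43.6727)

Derivation:
Confidence level: 95%, α = 0.05
z_0.025 = 1.960
SE = σ/√n = 15/√121 = 1.3636
Margin of error = 1.960 × 1.3636 = 2.6727
CI: x̄ ± margin = 41 ± 2.6727
CI: (38.3273, 43.6727)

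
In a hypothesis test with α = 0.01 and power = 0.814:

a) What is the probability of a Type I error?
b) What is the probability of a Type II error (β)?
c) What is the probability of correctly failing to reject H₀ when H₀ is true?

a) Type I error probability = α = 0.01
b) Power = P(reject H₀ | H₁ true) = 1 - β = 0.814, so Type II error probability = β = 1 - Power = 0.186
c) P(fail to reject H₀ | H₀ true) = 1 - α = 0.99

Answer: a) 0.01, b) 0.186, c) 0.99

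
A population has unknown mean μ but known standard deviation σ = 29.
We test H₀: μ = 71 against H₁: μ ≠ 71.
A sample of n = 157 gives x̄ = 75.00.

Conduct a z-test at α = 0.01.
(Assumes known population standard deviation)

Answer: z = 1.7282, fail to reject H₀

Derivation:
Standard error: SE = σ/√n = 29/√157 = 2.3145
z-statistic: z = (x̄ - μ₀)/SE = (75.00 - 71)/2.3145 = 1.7282
Critical value: ±2.576
p-value = 0.0840
Decision: fail to reject H₀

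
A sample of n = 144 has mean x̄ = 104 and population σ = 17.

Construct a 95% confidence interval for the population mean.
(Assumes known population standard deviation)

Answer: (101.2233, 106.7767)

Derivation:
Confidence level: 95%, α = 0.05
z_0.025 = 1.960
SE = σ/√n = 17/√144 = 1.4167
Margin of error = 1.960 × 1.4167 = 2.7767
CI: x̄ ± margin = 104 ± 2.7767
CI: (101.2233, 106.7767)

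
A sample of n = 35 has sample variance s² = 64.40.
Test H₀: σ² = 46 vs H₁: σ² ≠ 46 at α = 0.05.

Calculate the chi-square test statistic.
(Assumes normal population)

df = n - 1 = 34
χ² = (n-1)s²/σ₀² = 34×64.40/46 = 47.6000
Critical values: χ²_{0.975,34} = 19.806, χ²_{0.025,34} = 51.966
Rejection region: χ² < 19.806 or χ² > 51.966
Decision: fail to reject H₀

Answer: χ² = 47.6000, fail to reject H₀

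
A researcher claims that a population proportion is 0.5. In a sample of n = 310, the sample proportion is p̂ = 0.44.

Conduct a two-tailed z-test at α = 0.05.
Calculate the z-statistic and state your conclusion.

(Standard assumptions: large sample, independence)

Answer: z = -2.1128, reject H₀

Derivation:
H₀: p = 0.5, H₁: p ≠ 0.5
Standard error: SE = √(p₀(1-p₀)/n) = √(0.5×0.5/310) = 0.028398
z-statistic: z = (p̂ - p₀)/SE = (0.44 - 0.5)/0.028398 = -2.1128
Critical value: z_0.025 = ±1.960
p-value = 0.0346
Decision: reject H₀ at α = 0.05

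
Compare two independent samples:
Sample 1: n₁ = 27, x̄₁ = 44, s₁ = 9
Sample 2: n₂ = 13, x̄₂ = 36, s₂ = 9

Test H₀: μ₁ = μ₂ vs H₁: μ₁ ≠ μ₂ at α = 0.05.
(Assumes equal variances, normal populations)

Pooled variance: s²_p = [26×9² + 12×9²]/(38) = 81.0000
s_p = 9.0000
SE = s_p×√(1/n₁ + 1/n₂) = 9.0000×√(1/27 + 1/13) = 3.0382
t = (x̄₁ - x̄₂)/SE = (44 - 36)/3.0382 = 2.6331
df = 38, t-critical = ±2.024
Decision: reject H₀

Answer: t = 2.6331, reject H₀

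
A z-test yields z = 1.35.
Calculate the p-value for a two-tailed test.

For z = 1.35:
p = 2×P(Z > |1.35|) = 2×(1 - Φ(1.35)) = 0.1770

Answer: p-value ≈ 0.1770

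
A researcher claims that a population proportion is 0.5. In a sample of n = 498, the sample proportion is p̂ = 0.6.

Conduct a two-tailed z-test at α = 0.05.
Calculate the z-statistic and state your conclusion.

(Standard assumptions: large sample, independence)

Answer: z = 4.4631, reject H₀

Derivation:
H₀: p = 0.5, H₁: p ≠ 0.5
Standard error: SE = √(p₀(1-p₀)/n) = √(0.5×0.5/498) = 0.022406
z-statistic: z = (p̂ - p₀)/SE = (0.6 - 0.5)/0.022406 = 4.4631
Critical value: z_0.025 = ±1.960
p-value < 0.0001
Decision: reject H₀ at α = 0.05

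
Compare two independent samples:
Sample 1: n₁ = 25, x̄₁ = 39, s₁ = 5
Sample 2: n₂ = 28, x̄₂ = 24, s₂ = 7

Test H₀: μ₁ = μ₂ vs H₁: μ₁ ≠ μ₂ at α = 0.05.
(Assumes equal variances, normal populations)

Answer: t = 8.8778, reject H₀

Derivation:
Pooled variance: s²_p = [24×5² + 27×7²]/(51) = 37.7059
s_p = 6.1405
SE = s_p×√(1/n₁ + 1/n₂) = 6.1405×√(1/25 + 1/28) = 1.6896
t = (x̄₁ - x̄₂)/SE = (39 - 24)/1.6896 = 8.8778
df = 51, t-critical = ±2.008
Decision: reject H₀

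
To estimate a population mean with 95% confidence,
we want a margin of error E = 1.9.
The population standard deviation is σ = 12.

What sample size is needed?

Answer: n = 154

Derivation:
z_0.025 = 1.960
n = (z×σ/E)² = (1.960×12/1.9)²
n = 153.2383
Round up: n = 154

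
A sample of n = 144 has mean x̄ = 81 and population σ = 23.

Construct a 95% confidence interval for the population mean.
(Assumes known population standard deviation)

Answer: (77.2433, 84.7567)

Derivation:
Confidence level: 95%, α = 0.05
z_0.025 = 1.960
SE = σ/√n = 23/√144 = 1.9167
Margin of error = 1.960 × 1.9167 = 3.7567
CI: x̄ ± margin = 81 ± 3.7567
CI: (77.2433, 84.7567)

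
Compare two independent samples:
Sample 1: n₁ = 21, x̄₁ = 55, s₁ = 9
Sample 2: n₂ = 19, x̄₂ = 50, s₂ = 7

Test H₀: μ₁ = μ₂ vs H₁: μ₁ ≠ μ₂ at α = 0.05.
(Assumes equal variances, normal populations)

Answer: t = 1.9461, fail to reject H₀

Derivation:
Pooled variance: s²_p = [20×9² + 18×7²]/(38) = 65.8421
s_p = 8.1143
SE = s_p×√(1/n₁ + 1/n₂) = 8.1143×√(1/21 + 1/19) = 2.5692
t = (x̄₁ - x̄₂)/SE = (55 - 50)/2.5692 = 1.9461
df = 38, t-critical = ±2.024
Decision: fail to reject H₀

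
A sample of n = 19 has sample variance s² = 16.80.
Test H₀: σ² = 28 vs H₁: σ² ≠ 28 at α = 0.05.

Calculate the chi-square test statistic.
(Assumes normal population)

Answer: χ² = 10.8000, fail to reject H₀

Derivation:
df = n - 1 = 18
χ² = (n-1)s²/σ₀² = 18×16.80/28 = 10.8000
Critical values: χ²_{0.975,18} = 8.231, χ²_{0.025,18} = 31.526
Rejection region: χ² < 8.231 or χ² > 31.526
Decision: fail to reject H₀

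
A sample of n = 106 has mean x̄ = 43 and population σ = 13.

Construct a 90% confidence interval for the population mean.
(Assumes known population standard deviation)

Answer: (40.9229, 45.0771)

Derivation:
Confidence level: 90%, α = 0.1
z_0.05 = 1.645
SE = σ/√n = 13/√106 = 1.2627
Margin of error = 1.645 × 1.2627 = 2.0771
CI: x̄ ± margin = 43 ± 2.0771
CI: (40.9229, 45.0771)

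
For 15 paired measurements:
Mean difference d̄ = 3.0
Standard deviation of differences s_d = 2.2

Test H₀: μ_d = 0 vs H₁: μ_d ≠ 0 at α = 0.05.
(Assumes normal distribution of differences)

df = n - 1 = 14
SE = s_d/√n = 2.2/√15 = 0.5680
t = d̄/SE = 3.0/0.5680 = 5.2817
Critical value: t_{0.025,14} = ±2.145
p-value ≈ 0.0001
Decision: reject H₀

Answer: t = 5.2817, reject H₀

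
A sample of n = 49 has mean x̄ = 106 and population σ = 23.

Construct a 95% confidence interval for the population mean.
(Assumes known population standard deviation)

Confidence level: 95%, α = 0.05
z_0.025 = 1.960
SE = σ/√n = 23/√49 = 3.2857
Margin of error = 1.960 × 3.2857 = 6.4400
CI: x̄ ± margin = 106 ± 6.4400
CI: (99.5600, 112.4400)

Answer: (99.5600, 112.4400)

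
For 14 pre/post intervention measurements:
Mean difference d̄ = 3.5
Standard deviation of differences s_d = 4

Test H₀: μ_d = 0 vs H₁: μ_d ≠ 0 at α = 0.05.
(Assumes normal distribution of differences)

Answer: t = 3.2741, reject H₀

Derivation:
df = n - 1 = 13
SE = s_d/√n = 4/√14 = 1.0690
t = d̄/SE = 3.5/1.0690 = 3.2741
Critical value: t_{0.025,13} = ±2.160
p-value ≈ 0.0060
Decision: reject H₀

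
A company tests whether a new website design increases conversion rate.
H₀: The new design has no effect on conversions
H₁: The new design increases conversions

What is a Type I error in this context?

Answer: Switching to a new design that doesn't actually help

Derivation:
Type I error: rejecting H₀ when it is actually true (false positive).
Type II error: failing to reject H₀ when H₁ is actually true (false negative).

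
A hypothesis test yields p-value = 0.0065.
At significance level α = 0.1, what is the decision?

Compare p-value to α:
0.0065 < 0.1
Decision: reject H₀

Answer: reject H₀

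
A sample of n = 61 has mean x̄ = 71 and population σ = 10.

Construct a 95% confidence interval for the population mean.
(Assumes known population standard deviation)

Answer: (68.4904, 73.5096)

Derivation:
Confidence level: 95%, α = 0.05
z_0.025 = 1.960
SE = σ/√n = 10/√61 = 1.2804
Margin of error = 1.960 × 1.2804 = 2.5096
CI: x̄ ± margin = 71 ± 2.5096
CI: (68.4904, 73.5096)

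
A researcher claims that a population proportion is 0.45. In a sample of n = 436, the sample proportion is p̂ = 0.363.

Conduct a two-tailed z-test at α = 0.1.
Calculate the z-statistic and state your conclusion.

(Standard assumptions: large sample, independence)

H₀: p = 0.45, H₁: p ≠ 0.45
Standard error: SE = √(p₀(1-p₀)/n) = √(0.45×0.55/436) = 0.023826
z-statistic: z = (p̂ - p₀)/SE = (0.363 - 0.45)/0.023826 = -3.6515
Critical value: z_0.05 = ±1.645
p-value = 0.0003
Decision: reject H₀ at α = 0.1

Answer: z = -3.6515, reject H₀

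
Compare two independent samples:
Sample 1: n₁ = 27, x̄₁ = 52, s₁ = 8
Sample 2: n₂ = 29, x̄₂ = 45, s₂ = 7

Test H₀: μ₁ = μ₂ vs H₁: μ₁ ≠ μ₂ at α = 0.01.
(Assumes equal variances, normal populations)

Answer: t = 3.4909, reject H₀

Derivation:
Pooled variance: s²_p = [26×8² + 28×7²]/(54) = 56.2222
s_p = 7.4981
SE = s_p×√(1/n₁ + 1/n₂) = 7.4981×√(1/27 + 1/29) = 2.0052
t = (x̄₁ - x̄₂)/SE = (52 - 45)/2.0052 = 3.4909
df = 54, t-critical = ±2.670
Decision: reject H₀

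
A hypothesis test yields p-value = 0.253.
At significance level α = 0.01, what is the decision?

Answer: fail to reject H₀

Derivation:
Compare p-value to α:
0.253 ≥ 0.01
Decision: fail to reject H₀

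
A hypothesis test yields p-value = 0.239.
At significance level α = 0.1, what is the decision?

Answer: fail to reject H₀

Derivation:
Compare p-value to α:
0.239 ≥ 0.1
Decision: fail to reject H₀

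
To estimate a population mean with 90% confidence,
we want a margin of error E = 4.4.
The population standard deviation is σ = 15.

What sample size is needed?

z_0.05 = 1.645
n = (z×σ/E)² = (1.645×15/4.4)²
n = 31.4492
Round up: n = 32

Answer: n = 32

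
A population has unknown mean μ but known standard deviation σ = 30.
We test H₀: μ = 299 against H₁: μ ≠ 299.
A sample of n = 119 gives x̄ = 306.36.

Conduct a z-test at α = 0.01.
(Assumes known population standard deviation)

Standard error: SE = σ/√n = 30/√119 = 2.7501
z-statistic: z = (x̄ - μ₀)/SE = (306.36 - 299)/2.7501 = 2.6763
Critical value: ±2.576
p-value = 0.0074
Decision: reject H₀

Answer: z = 2.6763, reject H₀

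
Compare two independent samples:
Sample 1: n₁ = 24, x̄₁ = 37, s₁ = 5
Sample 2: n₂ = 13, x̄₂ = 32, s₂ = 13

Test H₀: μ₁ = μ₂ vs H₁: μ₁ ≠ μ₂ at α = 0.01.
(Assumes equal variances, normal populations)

Answer: t = 1.6836, fail to reject H₀

Derivation:
Pooled variance: s²_p = [23×5² + 12×13²]/(35) = 74.3714
s_p = 8.6239
SE = s_p×√(1/n₁ + 1/n₂) = 8.6239×√(1/24 + 1/13) = 2.9698
t = (x̄₁ - x̄₂)/SE = (37 - 32)/2.9698 = 1.6836
df = 35, t-critical = ±2.724
Decision: fail to reject H₀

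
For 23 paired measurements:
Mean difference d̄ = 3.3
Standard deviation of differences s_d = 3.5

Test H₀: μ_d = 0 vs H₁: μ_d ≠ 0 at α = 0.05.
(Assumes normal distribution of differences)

Answer: t = 4.5218, reject H₀

Derivation:
df = n - 1 = 22
SE = s_d/√n = 3.5/√23 = 0.7298
t = d̄/SE = 3.3/0.7298 = 4.5218
Critical value: t_{0.025,22} = ±2.074
p-value ≈ 0.0002
Decision: reject H₀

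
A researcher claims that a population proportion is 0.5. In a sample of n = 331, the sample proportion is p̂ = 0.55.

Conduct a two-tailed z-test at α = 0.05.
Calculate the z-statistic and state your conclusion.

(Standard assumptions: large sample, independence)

H₀: p = 0.5, H₁: p ≠ 0.5
Standard error: SE = √(p₀(1-p₀)/n) = √(0.5×0.5/331) = 0.027482
z-statistic: z = (p̂ - p₀)/SE = (0.55 - 0.5)/0.027482 = 1.8194
Critical value: z_0.025 = ±1.960
p-value = 0.0689
Decision: fail to reject H₀ at α = 0.05

Answer: z = 1.8194, fail to reject H₀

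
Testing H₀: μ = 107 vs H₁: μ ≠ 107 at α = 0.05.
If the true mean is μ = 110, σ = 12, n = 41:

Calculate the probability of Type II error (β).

Answer: β ≈ 0.6401

Derivation:
SE = σ/√n = 12/√41 = 1.8741
Critical values: μ₀ ± z_0.025×SE = 107 ± 1.960×1.8741
Acceptance region: (103.3268, 110.6732)
Under H₁ (μ = 110): z_high = (110.6732 - 110)/1.8741 = 0.3592, z_low = (103.3268 - 110)/1.8741 = -3.5607
β = P(not reject | H₁) = Φ(0.3592) - Φ(-3.5607) ≈ 0.6401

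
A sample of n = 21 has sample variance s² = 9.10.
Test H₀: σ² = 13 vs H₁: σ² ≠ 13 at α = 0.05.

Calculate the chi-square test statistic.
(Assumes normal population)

df = n - 1 = 20
χ² = (n-1)s²/σ₀² = 20×9.10/13 = 14.0000
Critical values: χ²_{0.975,20} = 9.591, χ²_{0.025,20} = 34.170
Rejection region: χ² < 9.591 or χ² > 34.170
Decision: fail to reject H₀

Answer: χ² = 14.0000, fail to reject H₀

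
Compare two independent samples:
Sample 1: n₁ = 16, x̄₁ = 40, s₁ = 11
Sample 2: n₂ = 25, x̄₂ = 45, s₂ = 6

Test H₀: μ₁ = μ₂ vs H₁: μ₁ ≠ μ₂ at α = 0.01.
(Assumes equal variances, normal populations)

Pooled variance: s²_p = [15×11² + 24×6²]/(39) = 68.6923
s_p = 8.2881
SE = s_p×√(1/n₁ + 1/n₂) = 8.2881×√(1/16 + 1/25) = 2.6535
t = (x̄₁ - x̄₂)/SE = (40 - 45)/2.6535 = -1.8843
df = 39, t-critical = ±2.708
Decision: fail to reject H₀

Answer: t = -1.8843, fail to reject H₀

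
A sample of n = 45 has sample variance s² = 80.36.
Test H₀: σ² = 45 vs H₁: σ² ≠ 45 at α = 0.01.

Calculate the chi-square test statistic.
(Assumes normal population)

df = n - 1 = 44
χ² = (n-1)s²/σ₀² = 44×80.36/45 = 78.5742
Critical values: χ²_{0.995,44} = 23.584, χ²_{0.005,44} = 71.893
Rejection region: χ² < 23.584 or χ² > 71.893
Decision: reject H₀

Answer: χ² = 78.5742, reject H₀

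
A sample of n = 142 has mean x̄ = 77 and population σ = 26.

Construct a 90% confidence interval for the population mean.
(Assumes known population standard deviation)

Confidence level: 90%, α = 0.1
z_0.05 = 1.645
SE = σ/√n = 26/√142 = 2.1819
Margin of error = 1.645 × 2.1819 = 3.5892
CI: x̄ ± margin = 77 ± 3.5892
CI: (73.4108, 80.5892)

Answer: (73.4108, 80.5892)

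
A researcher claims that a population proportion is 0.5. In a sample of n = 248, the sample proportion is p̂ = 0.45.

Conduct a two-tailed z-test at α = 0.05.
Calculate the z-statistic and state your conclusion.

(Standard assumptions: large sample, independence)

Answer: z = -1.5748, fail to reject H₀

Derivation:
H₀: p = 0.5, H₁: p ≠ 0.5
Standard error: SE = √(p₀(1-p₀)/n) = √(0.5×0.5/248) = 0.031750
z-statistic: z = (p̂ - p₀)/SE = (0.45 - 0.5)/0.031750 = -1.5748
Critical value: z_0.025 = ±1.960
p-value = 0.1153
Decision: fail to reject H₀ at α = 0.05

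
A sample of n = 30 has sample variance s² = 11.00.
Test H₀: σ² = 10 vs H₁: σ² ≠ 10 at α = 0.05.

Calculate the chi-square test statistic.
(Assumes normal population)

df = n - 1 = 29
χ² = (n-1)s²/σ₀² = 29×11.00/10 = 31.9000
Critical values: χ²_{0.975,29} = 16.047, χ²_{0.025,29} = 45.722
Rejection region: χ² < 16.047 or χ² > 45.722
Decision: fail to reject H₀

Answer: χ² = 31.9000, fail to reject H₀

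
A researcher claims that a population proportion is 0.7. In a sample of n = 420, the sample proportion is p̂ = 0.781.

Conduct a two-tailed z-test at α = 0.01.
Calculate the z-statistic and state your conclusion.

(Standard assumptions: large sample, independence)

H₀: p = 0.7, H₁: p ≠ 0.7
Standard error: SE = √(p₀(1-p₀)/n) = √(0.7×0.3/420) = 0.022361
z-statistic: z = (p̂ - p₀)/SE = (0.781 - 0.7)/0.022361 = 3.6224
Critical value: z_0.005 = ±2.576
p-value = 0.0003
Decision: reject H₀ at α = 0.01

Answer: z = 3.6224, reject H₀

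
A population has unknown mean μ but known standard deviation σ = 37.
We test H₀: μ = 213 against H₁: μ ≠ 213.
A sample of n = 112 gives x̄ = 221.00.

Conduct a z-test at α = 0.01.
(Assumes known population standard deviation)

Answer: z = 2.2882, fail to reject H₀

Derivation:
Standard error: SE = σ/√n = 37/√112 = 3.4962
z-statistic: z = (x̄ - μ₀)/SE = (221.00 - 213)/3.4962 = 2.2882
Critical value: ±2.576
p-value = 0.0221
Decision: fail to reject H₀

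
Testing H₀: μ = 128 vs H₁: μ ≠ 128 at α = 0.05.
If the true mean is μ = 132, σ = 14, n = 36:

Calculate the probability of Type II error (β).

SE = σ/√n = 14/√36 = 2.3333
Critical values: μ₀ ± z_0.025×SE = 128 ± 1.960×2.3333
Acceptance region: (123.4267, 132.5733)
Under H₁ (μ = 132): z_high = (132.5733 - 132)/2.3333 = 0.2457, z_low = (123.4267 - 132)/2.3333 = -3.6743
β = P(not reject | H₁) = Φ(0.2457) - Φ(-3.6743) ≈ 0.5969

Answer: β ≈ 0.5969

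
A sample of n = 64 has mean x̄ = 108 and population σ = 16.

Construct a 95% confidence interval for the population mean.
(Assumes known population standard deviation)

Answer: (104.0800, 111.9200)

Derivation:
Confidence level: 95%, α = 0.05
z_0.025 = 1.960
SE = σ/√n = 16/√64 = 2.0000
Margin of error = 1.960 × 2.0000 = 3.9200
CI: x̄ ± margin = 108 ± 3.9200
CI: (104.0800, 111.9200)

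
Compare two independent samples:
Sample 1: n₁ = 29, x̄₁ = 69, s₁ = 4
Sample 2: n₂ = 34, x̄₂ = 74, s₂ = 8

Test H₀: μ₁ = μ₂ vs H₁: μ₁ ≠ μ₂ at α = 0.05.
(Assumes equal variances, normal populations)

Answer: t = -3.0534, reject H₀

Derivation:
Pooled variance: s²_p = [28×4² + 33×8²]/(61) = 41.9672
s_p = 6.4782
SE = s_p×√(1/n₁ + 1/n₂) = 6.4782×√(1/29 + 1/34) = 1.6375
t = (x̄₁ - x̄₂)/SE = (69 - 74)/1.6375 = -3.0534
df = 61, t-critical = ±2.000
Decision: reject H₀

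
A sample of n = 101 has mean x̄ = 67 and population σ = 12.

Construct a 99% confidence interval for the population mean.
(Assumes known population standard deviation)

Answer: (63.9243, 70.0757)

Derivation:
Confidence level: 99%, α = 0.01
z_0.005 = 2.576
SE = σ/√n = 12/√101 = 1.1940
Margin of error = 2.576 × 1.1940 = 3.0757
CI: x̄ ± margin = 67 ± 3.0757
CI: (63.9243, 70.0757)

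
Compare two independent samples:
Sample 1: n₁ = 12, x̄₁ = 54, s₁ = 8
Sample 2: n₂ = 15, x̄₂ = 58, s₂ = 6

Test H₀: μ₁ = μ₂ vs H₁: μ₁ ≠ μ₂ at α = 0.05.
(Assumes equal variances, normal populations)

Pooled variance: s²_p = [11×8² + 14×6²]/(25) = 48.3200
s_p = 6.9513
SE = s_p×√(1/n₁ + 1/n₂) = 6.9513×√(1/12 + 1/15) = 2.6922
t = (x̄₁ - x̄₂)/SE = (54 - 58)/2.6922 = -1.4858
df = 25, t-critical = ±2.060
Decision: fail to reject H₀

Answer: t = -1.4858, fail to reject H₀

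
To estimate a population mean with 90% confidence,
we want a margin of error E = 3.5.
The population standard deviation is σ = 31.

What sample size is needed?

z_0.05 = 1.645
n = (z×σ/E)² = (1.645×31/3.5)²
n = 212.2849
Round up: n = 213

Answer: n = 213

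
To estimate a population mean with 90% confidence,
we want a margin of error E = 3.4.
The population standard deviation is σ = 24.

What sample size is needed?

Answer: n = 135

Derivation:
z_0.05 = 1.645
n = (z×σ/E)² = (1.645×24/3.4)²
n = 134.8331
Round up: n = 135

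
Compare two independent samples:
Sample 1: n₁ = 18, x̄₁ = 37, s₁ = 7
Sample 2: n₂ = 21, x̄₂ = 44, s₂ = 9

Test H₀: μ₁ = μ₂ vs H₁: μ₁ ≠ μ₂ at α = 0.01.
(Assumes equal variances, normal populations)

Pooled variance: s²_p = [17×7² + 20×9²]/(37) = 66.2973
s_p = 8.1423
SE = s_p×√(1/n₁ + 1/n₂) = 8.1423×√(1/18 + 1/21) = 2.6154
t = (x̄₁ - x̄₂)/SE = (37 - 44)/2.6154 = -2.6765
df = 37, t-critical = ±2.715
Decision: fail to reject H₀

Answer: t = -2.6765, fail to reject H₀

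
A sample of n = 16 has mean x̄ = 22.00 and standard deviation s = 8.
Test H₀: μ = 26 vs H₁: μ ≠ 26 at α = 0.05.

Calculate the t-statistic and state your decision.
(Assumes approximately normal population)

Answer: t = -2.0000, fail to reject H₀

Derivation:
df = n - 1 = 15
SE = s/√n = 8/√16 = 2.0000
t = (x̄ - μ₀)/SE = (22.00 - 26)/2.0000 = -2.0000
Critical value: t_{0.025,15} = ±2.131
p-value ≈ 0.0639
Decision: fail to reject H₀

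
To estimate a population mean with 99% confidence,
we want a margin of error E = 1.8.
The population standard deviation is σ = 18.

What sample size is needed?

z_0.005 = 2.576
n = (z×σ/E)² = (2.576×18/1.8)²
n = 663.5776
Round up: n = 664

Answer: n = 664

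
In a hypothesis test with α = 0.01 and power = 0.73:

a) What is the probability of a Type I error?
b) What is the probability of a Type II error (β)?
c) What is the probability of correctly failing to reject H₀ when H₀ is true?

Answer: a) 0.01, b) 0.27, c) 0.99

Derivation:
a) Type I error probability = α = 0.01
b) Power = P(reject H₀ | H₁ true) = 1 - β = 0.73, so Type II error probability = β = 1 - Power = 0.27
c) P(fail to reject H₀ | H₀ true) = 1 - α = 0.99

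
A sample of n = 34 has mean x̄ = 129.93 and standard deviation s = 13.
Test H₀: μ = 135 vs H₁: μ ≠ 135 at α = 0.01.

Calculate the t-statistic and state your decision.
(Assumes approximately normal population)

df = n - 1 = 33
SE = s/√n = 13/√34 = 2.2295
t = (x̄ - μ₀)/SE = (129.93 - 135)/2.2295 = -2.2741
Critical value: t_{0.005,33} = ±2.733
p-value ≈ 0.0296
Decision: fail to reject H₀

Answer: t = -2.2741, fail to reject H₀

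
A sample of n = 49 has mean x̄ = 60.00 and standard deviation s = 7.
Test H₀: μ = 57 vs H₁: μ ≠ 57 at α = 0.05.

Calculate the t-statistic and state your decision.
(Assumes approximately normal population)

Answer: t = 3.0000, reject H₀

Derivation:
df = n - 1 = 48
SE = s/√n = 7/√49 = 1.0000
t = (x̄ - μ₀)/SE = (60.00 - 57)/1.0000 = 3.0000
Critical value: t_{0.025,48} = ±2.011
p-value ≈ 0.0043
Decision: reject H₀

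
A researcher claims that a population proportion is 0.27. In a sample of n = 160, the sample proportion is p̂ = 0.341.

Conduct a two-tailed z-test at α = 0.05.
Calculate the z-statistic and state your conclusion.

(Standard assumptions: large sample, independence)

H₀: p = 0.27, H₁: p ≠ 0.27
Standard error: SE = √(p₀(1-p₀)/n) = √(0.27×0.73/160) = 0.035098
z-statistic: z = (p̂ - p₀)/SE = (0.341 - 0.27)/0.035098 = 2.0229
Critical value: z_0.025 = ±1.960
p-value = 0.0431
Decision: reject H₀ at α = 0.05

Answer: z = 2.0229, reject H₀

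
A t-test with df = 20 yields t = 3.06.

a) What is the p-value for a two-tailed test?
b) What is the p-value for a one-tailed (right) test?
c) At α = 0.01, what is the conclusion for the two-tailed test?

Answer: a) 0.0062, b) 0.0031, c) reject H₀

Derivation:
Using t-distribution with df = 20:
a) Two-tailed: p = 2×P(T > 3.06) = 0.0062
b) One-tailed: p = P(T > 3.06) = 0.0031
c) 0.0062 < 0.01, reject H₀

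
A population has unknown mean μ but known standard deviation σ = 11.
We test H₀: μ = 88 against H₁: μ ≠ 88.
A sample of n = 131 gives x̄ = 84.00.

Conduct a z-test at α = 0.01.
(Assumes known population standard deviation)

Standard error: SE = σ/√n = 11/√131 = 0.9611
z-statistic: z = (x̄ - μ₀)/SE = (84.00 - 88)/0.9611 = -4.1619
Critical value: ±2.576
p-value < 0.0001
Decision: reject H₀

Answer: z = -4.1619, reject H₀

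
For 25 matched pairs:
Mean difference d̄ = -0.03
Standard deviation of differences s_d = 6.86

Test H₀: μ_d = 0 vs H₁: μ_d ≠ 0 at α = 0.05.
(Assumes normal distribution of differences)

df = n - 1 = 24
SE = s_d/√n = 6.86/√25 = 1.3720
t = d̄/SE = -0.03/1.3720 = -0.0219
Critical value: t_{0.025,24} = ±2.064
p-value ≈ 0.9827
Decision: fail to reject H₀

Answer: t = -0.0219, fail to reject H₀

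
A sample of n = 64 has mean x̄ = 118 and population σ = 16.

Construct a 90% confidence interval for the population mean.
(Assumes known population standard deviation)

Answer: (114.7100, 121.2900)

Derivation:
Confidence level: 90%, α = 0.1
z_0.05 = 1.645
SE = σ/√n = 16/√64 = 2.0000
Margin of error = 1.645 × 2.0000 = 3.2900
CI: x̄ ± margin = 118 ± 3.2900
CI: (114.7100, 121.2900)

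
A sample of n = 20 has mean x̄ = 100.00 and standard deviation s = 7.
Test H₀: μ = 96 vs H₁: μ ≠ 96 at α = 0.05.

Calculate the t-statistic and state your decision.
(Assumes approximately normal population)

df = n - 1 = 19
SE = s/√n = 7/√20 = 1.5652
t = (x̄ - μ₀)/SE = (100.00 - 96)/1.5652 = 2.5556
Critical value: t_{0.025,19} = ±2.093
p-value ≈ 0.0193
Decision: reject H₀

Answer: t = 2.5556, reject H₀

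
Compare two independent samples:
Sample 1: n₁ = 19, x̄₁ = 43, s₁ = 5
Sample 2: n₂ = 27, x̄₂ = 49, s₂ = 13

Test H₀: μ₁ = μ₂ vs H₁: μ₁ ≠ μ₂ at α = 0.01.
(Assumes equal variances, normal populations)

Answer: t = -1.9097, fail to reject H₀

Derivation:
Pooled variance: s²_p = [18×5² + 26×13²]/(44) = 110.0909
s_p = 10.4924
SE = s_p×√(1/n₁ + 1/n₂) = 10.4924×√(1/19 + 1/27) = 3.1419
t = (x̄₁ - x̄₂)/SE = (43 - 49)/3.1419 = -1.9097
df = 44, t-critical = ±2.692
Decision: fail to reject H₀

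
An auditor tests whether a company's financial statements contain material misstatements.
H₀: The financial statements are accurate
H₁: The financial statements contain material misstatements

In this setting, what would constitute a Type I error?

A Type I error (probability α) occurs when we reject a true H₀.
A Type II error (probability β) occurs when we fail to reject a false H₀.

Answer: Concluding the statements are misstated when they are actually accurate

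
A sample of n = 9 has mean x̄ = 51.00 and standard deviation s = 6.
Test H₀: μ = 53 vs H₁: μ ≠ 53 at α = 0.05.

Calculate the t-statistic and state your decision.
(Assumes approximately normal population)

Answer: t = -1.0000, fail to reject H₀

Derivation:
df = n - 1 = 8
SE = s/√n = 6/√9 = 2.0000
t = (x̄ - μ₀)/SE = (51.00 - 53)/2.0000 = -1.0000
Critical value: t_{0.025,8} = ±2.306
p-value ≈ 0.3466
Decision: fail to reject H₀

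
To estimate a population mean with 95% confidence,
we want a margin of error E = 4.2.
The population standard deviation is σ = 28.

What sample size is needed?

z_0.025 = 1.960
n = (z×σ/E)² = (1.960×28/4.2)²
n = 170.7378
Round up: n = 171

Answer: n = 171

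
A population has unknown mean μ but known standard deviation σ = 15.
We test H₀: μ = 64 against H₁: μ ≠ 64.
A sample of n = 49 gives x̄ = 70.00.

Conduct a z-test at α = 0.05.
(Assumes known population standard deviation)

Answer: z = 2.7999, reject H₀

Derivation:
Standard error: SE = σ/√n = 15/√49 = 2.1429
z-statistic: z = (x̄ - μ₀)/SE = (70.00 - 64)/2.1429 = 2.7999
Critical value: ±1.960
p-value = 0.0051
Decision: reject H₀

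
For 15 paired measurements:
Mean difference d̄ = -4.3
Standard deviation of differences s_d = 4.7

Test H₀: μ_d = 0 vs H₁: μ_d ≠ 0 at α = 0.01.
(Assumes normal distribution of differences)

Answer: t = -3.5435, reject H₀

Derivation:
df = n - 1 = 14
SE = s_d/√n = 4.7/√15 = 1.2135
t = d̄/SE = -4.3/1.2135 = -3.5435
Critical value: t_{0.005,14} = ±2.977
p-value ≈ 0.0032
Decision: reject H₀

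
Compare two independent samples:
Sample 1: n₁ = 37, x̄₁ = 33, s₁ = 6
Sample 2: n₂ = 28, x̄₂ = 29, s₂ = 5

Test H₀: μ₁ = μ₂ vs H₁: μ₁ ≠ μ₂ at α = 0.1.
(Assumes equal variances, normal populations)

Pooled variance: s²_p = [36×6² + 27×5²]/(63) = 31.2857
s_p = 5.5934
SE = s_p×√(1/n₁ + 1/n₂) = 5.5934×√(1/37 + 1/28) = 1.4010
t = (x̄₁ - x̄₂)/SE = (33 - 29)/1.4010 = 2.8551
df = 63, t-critical = ±1.669
Decision: reject H₀

Answer: t = 2.8551, reject H₀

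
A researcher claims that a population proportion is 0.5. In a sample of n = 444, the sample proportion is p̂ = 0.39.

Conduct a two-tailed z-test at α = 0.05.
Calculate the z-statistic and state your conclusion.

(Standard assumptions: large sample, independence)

Answer: z = -4.6357, reject H₀

Derivation:
H₀: p = 0.5, H₁: p ≠ 0.5
Standard error: SE = √(p₀(1-p₀)/n) = √(0.5×0.5/444) = 0.023729
z-statistic: z = (p̂ - p₀)/SE = (0.39 - 0.5)/0.023729 = -4.6357
Critical value: z_0.025 = ±1.960
p-value < 0.0001
Decision: reject H₀ at α = 0.05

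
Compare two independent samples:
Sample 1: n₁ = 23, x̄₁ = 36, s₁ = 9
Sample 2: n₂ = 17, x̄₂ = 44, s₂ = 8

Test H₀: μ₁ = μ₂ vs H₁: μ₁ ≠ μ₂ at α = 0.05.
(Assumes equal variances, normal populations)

Answer: t = -2.9107, reject H₀

Derivation:
Pooled variance: s²_p = [22×9² + 16×8²]/(38) = 73.8421
s_p = 8.5931
SE = s_p×√(1/n₁ + 1/n₂) = 8.5931×√(1/23 + 1/17) = 2.7485
t = (x̄₁ - x̄₂)/SE = (36 - 44)/2.7485 = -2.9107
df = 38, t-critical = ±2.024
Decision: reject H₀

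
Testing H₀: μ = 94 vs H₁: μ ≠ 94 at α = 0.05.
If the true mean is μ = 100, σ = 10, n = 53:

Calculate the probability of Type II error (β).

SE = σ/√n = 10/√53 = 1.3736
Critical values: μ₀ ± z_0.025×SE = 94 ± 1.960×1.3736
Acceptance region: (91.3077, 96.6923)
Under H₁ (μ = 100): z_high = (96.6923 - 100)/1.3736 = -2.4081, z_low = (91.3077 - 100)/1.3736 = -6.3281
β = P(not reject | H₁) = Φ(-2.4081) - Φ(-6.3281) ≈ 0.0080

Answer: β ≈ 0.0080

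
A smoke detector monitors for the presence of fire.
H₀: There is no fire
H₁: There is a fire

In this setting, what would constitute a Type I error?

A Type I error (probability α) occurs when we reject a true H₀.
A Type II error (probability β) occurs when we fail to reject a false H₀.

Answer: The alarm sounds when there is no fire (false alarm)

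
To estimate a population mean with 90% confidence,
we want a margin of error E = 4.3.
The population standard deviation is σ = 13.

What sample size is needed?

Answer: n = 25

Derivation:
z_0.05 = 1.645
n = (z×σ/E)² = (1.645×13/4.3)²
n = 24.7333
Round up: n = 25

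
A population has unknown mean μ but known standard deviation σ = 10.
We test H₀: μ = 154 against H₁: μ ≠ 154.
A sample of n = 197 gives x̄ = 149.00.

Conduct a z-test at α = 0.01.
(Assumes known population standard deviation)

Standard error: SE = σ/√n = 10/√197 = 0.7125
z-statistic: z = (x̄ - μ₀)/SE = (149.00 - 154)/0.7125 = -7.0175
Critical value: ±2.576
p-value < 0.0001
Decision: reject H₀

Answer: z = -7.0175, reject H₀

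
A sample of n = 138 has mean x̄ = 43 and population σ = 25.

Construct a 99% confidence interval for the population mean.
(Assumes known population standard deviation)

Confidence level: 99%, α = 0.01
z_0.005 = 2.576
SE = σ/√n = 25/√138 = 2.1281
Margin of error = 2.576 × 2.1281 = 5.4820
CI: x̄ ± margin = 43 ± 5.4820
CI: (37.5180, 48.4820)

Answer: (37.5180, 48.4820)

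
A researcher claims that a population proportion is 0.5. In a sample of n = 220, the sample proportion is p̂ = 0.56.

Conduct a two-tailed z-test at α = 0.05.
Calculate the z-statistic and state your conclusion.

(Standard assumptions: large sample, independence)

Answer: z = 1.7799, fail to reject H₀

Derivation:
H₀: p = 0.5, H₁: p ≠ 0.5
Standard error: SE = √(p₀(1-p₀)/n) = √(0.5×0.5/220) = 0.033710
z-statistic: z = (p̂ - p₀)/SE = (0.56 - 0.5)/0.033710 = 1.7799
Critical value: z_0.025 = ±1.960
p-value = 0.0751
Decision: fail to reject H₀ at α = 0.05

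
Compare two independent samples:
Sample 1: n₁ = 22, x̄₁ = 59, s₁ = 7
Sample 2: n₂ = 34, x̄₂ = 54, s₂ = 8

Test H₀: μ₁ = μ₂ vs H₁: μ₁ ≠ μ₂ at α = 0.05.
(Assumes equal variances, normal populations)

Answer: t = 2.3960, reject H₀

Derivation:
Pooled variance: s²_p = [21×7² + 33×8²]/(54) = 58.1667
s_p = 7.6267
SE = s_p×√(1/n₁ + 1/n₂) = 7.6267×√(1/22 + 1/34) = 2.0868
t = (x̄₁ - x̄₂)/SE = (59 - 54)/2.0868 = 2.3960
df = 54, t-critical = ±2.005
Decision: reject H₀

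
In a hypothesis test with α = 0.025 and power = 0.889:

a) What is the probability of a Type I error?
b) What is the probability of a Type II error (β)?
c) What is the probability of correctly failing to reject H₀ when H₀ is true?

Answer: a) 0.025, b) 0.111, c) 0.975

Derivation:
a) Type I error probability = α = 0.025
b) Power = P(reject H₀ | H₁ true) = 1 - β = 0.889, so Type II error probability = β = 1 - Power = 0.111
c) P(fail to reject H₀ | H₀ true) = 1 - α = 0.975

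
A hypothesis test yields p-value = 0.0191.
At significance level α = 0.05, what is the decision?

Answer: reject H₀

Derivation:
Compare p-value to α:
0.0191 < 0.05
Decision: reject H₀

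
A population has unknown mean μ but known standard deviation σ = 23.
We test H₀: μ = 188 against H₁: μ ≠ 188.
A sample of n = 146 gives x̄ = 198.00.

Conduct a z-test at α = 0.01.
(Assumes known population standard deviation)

Answer: z = 5.2535, reject H₀

Derivation:
Standard error: SE = σ/√n = 23/√146 = 1.9035
z-statistic: z = (x̄ - μ₀)/SE = (198.00 - 188)/1.9035 = 5.2535
Critical value: ±2.576
p-value < 0.0001
Decision: reject H₀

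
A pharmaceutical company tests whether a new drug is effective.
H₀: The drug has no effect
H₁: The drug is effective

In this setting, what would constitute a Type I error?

A Type I error (probability α) occurs when we reject a true H₀.
A Type II error (probability β) occurs when we fail to reject a false H₀.

Answer: Concluding the drug is effective when it actually has no effect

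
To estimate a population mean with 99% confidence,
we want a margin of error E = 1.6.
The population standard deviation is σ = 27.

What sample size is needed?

Answer: n = 1890

Derivation:
z_0.005 = 2.576
n = (z×σ/E)² = (2.576×27/1.6)²
n = 1889.6409
Round up: n = 1890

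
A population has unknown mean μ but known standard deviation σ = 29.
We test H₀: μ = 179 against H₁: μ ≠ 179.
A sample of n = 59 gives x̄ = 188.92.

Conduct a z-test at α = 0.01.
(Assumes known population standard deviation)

Answer: z = 2.6275, reject H₀

Derivation:
Standard error: SE = σ/√n = 29/√59 = 3.7755
z-statistic: z = (x̄ - μ₀)/SE = (188.92 - 179)/3.7755 = 2.6275
Critical value: ±2.576
p-value = 0.0086
Decision: reject H₀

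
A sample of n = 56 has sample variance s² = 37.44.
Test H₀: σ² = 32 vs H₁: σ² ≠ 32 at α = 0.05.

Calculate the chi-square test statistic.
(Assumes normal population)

Answer: χ² = 64.3500, fail to reject H₀

Derivation:
df = n - 1 = 55
χ² = (n-1)s²/σ₀² = 55×37.44/32 = 64.3500
Critical values: χ²_{0.975,55} = 36.398, χ²_{0.025,55} = 77.380
Rejection region: χ² < 36.398 or χ² > 77.380
Decision: fail to reject H₀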